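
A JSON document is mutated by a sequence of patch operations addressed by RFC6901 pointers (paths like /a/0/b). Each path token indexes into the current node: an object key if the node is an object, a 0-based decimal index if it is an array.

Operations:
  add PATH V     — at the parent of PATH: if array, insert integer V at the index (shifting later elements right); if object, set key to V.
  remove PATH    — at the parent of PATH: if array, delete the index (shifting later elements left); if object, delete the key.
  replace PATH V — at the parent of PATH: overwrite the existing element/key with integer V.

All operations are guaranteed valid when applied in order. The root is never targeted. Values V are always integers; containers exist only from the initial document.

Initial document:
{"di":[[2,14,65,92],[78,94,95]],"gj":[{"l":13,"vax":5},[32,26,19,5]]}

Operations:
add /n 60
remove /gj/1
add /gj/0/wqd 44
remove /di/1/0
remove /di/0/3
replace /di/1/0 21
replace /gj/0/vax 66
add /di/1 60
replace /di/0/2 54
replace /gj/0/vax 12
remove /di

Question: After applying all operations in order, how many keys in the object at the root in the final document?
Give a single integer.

Answer: 2

Derivation:
After op 1 (add /n 60): {"di":[[2,14,65,92],[78,94,95]],"gj":[{"l":13,"vax":5},[32,26,19,5]],"n":60}
After op 2 (remove /gj/1): {"di":[[2,14,65,92],[78,94,95]],"gj":[{"l":13,"vax":5}],"n":60}
After op 3 (add /gj/0/wqd 44): {"di":[[2,14,65,92],[78,94,95]],"gj":[{"l":13,"vax":5,"wqd":44}],"n":60}
After op 4 (remove /di/1/0): {"di":[[2,14,65,92],[94,95]],"gj":[{"l":13,"vax":5,"wqd":44}],"n":60}
After op 5 (remove /di/0/3): {"di":[[2,14,65],[94,95]],"gj":[{"l":13,"vax":5,"wqd":44}],"n":60}
After op 6 (replace /di/1/0 21): {"di":[[2,14,65],[21,95]],"gj":[{"l":13,"vax":5,"wqd":44}],"n":60}
After op 7 (replace /gj/0/vax 66): {"di":[[2,14,65],[21,95]],"gj":[{"l":13,"vax":66,"wqd":44}],"n":60}
After op 8 (add /di/1 60): {"di":[[2,14,65],60,[21,95]],"gj":[{"l":13,"vax":66,"wqd":44}],"n":60}
After op 9 (replace /di/0/2 54): {"di":[[2,14,54],60,[21,95]],"gj":[{"l":13,"vax":66,"wqd":44}],"n":60}
After op 10 (replace /gj/0/vax 12): {"di":[[2,14,54],60,[21,95]],"gj":[{"l":13,"vax":12,"wqd":44}],"n":60}
After op 11 (remove /di): {"gj":[{"l":13,"vax":12,"wqd":44}],"n":60}
Size at the root: 2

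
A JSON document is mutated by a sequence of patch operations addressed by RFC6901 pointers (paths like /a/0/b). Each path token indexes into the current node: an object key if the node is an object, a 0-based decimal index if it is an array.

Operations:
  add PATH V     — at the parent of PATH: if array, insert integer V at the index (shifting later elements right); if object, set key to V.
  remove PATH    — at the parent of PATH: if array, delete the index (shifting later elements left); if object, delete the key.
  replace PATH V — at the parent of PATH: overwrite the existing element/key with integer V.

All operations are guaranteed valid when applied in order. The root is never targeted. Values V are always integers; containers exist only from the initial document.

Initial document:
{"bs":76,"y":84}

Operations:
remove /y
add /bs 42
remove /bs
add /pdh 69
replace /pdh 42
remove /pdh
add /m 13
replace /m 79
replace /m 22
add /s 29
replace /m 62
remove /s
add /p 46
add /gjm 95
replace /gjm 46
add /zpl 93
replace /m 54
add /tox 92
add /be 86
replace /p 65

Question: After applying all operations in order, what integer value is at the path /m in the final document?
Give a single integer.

Answer: 54

Derivation:
After op 1 (remove /y): {"bs":76}
After op 2 (add /bs 42): {"bs":42}
After op 3 (remove /bs): {}
After op 4 (add /pdh 69): {"pdh":69}
After op 5 (replace /pdh 42): {"pdh":42}
After op 6 (remove /pdh): {}
After op 7 (add /m 13): {"m":13}
After op 8 (replace /m 79): {"m":79}
After op 9 (replace /m 22): {"m":22}
After op 10 (add /s 29): {"m":22,"s":29}
After op 11 (replace /m 62): {"m":62,"s":29}
After op 12 (remove /s): {"m":62}
After op 13 (add /p 46): {"m":62,"p":46}
After op 14 (add /gjm 95): {"gjm":95,"m":62,"p":46}
After op 15 (replace /gjm 46): {"gjm":46,"m":62,"p":46}
After op 16 (add /zpl 93): {"gjm":46,"m":62,"p":46,"zpl":93}
After op 17 (replace /m 54): {"gjm":46,"m":54,"p":46,"zpl":93}
After op 18 (add /tox 92): {"gjm":46,"m":54,"p":46,"tox":92,"zpl":93}
After op 19 (add /be 86): {"be":86,"gjm":46,"m":54,"p":46,"tox":92,"zpl":93}
After op 20 (replace /p 65): {"be":86,"gjm":46,"m":54,"p":65,"tox":92,"zpl":93}
Value at /m: 54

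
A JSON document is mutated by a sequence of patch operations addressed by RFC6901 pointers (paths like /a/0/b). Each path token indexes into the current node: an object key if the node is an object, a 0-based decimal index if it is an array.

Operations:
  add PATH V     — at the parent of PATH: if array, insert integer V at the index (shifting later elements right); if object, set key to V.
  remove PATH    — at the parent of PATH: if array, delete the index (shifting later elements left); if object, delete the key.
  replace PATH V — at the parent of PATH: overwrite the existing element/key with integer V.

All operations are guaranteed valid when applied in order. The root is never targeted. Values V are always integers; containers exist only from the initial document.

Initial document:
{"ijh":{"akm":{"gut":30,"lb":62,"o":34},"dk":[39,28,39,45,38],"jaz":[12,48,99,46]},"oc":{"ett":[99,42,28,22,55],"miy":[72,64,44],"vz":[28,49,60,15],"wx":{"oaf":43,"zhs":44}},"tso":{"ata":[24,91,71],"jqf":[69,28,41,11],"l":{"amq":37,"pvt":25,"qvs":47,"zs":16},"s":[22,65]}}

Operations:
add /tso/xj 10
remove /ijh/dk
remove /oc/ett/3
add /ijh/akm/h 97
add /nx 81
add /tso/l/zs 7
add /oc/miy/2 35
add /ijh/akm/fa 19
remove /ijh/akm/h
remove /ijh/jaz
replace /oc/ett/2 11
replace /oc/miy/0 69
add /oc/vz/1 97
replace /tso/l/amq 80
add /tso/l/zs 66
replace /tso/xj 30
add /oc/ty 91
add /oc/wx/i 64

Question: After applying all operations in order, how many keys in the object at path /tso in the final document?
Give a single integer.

Answer: 5

Derivation:
After op 1 (add /tso/xj 10): {"ijh":{"akm":{"gut":30,"lb":62,"o":34},"dk":[39,28,39,45,38],"jaz":[12,48,99,46]},"oc":{"ett":[99,42,28,22,55],"miy":[72,64,44],"vz":[28,49,60,15],"wx":{"oaf":43,"zhs":44}},"tso":{"ata":[24,91,71],"jqf":[69,28,41,11],"l":{"amq":37,"pvt":25,"qvs":47,"zs":16},"s":[22,65],"xj":10}}
After op 2 (remove /ijh/dk): {"ijh":{"akm":{"gut":30,"lb":62,"o":34},"jaz":[12,48,99,46]},"oc":{"ett":[99,42,28,22,55],"miy":[72,64,44],"vz":[28,49,60,15],"wx":{"oaf":43,"zhs":44}},"tso":{"ata":[24,91,71],"jqf":[69,28,41,11],"l":{"amq":37,"pvt":25,"qvs":47,"zs":16},"s":[22,65],"xj":10}}
After op 3 (remove /oc/ett/3): {"ijh":{"akm":{"gut":30,"lb":62,"o":34},"jaz":[12,48,99,46]},"oc":{"ett":[99,42,28,55],"miy":[72,64,44],"vz":[28,49,60,15],"wx":{"oaf":43,"zhs":44}},"tso":{"ata":[24,91,71],"jqf":[69,28,41,11],"l":{"amq":37,"pvt":25,"qvs":47,"zs":16},"s":[22,65],"xj":10}}
After op 4 (add /ijh/akm/h 97): {"ijh":{"akm":{"gut":30,"h":97,"lb":62,"o":34},"jaz":[12,48,99,46]},"oc":{"ett":[99,42,28,55],"miy":[72,64,44],"vz":[28,49,60,15],"wx":{"oaf":43,"zhs":44}},"tso":{"ata":[24,91,71],"jqf":[69,28,41,11],"l":{"amq":37,"pvt":25,"qvs":47,"zs":16},"s":[22,65],"xj":10}}
After op 5 (add /nx 81): {"ijh":{"akm":{"gut":30,"h":97,"lb":62,"o":34},"jaz":[12,48,99,46]},"nx":81,"oc":{"ett":[99,42,28,55],"miy":[72,64,44],"vz":[28,49,60,15],"wx":{"oaf":43,"zhs":44}},"tso":{"ata":[24,91,71],"jqf":[69,28,41,11],"l":{"amq":37,"pvt":25,"qvs":47,"zs":16},"s":[22,65],"xj":10}}
After op 6 (add /tso/l/zs 7): {"ijh":{"akm":{"gut":30,"h":97,"lb":62,"o":34},"jaz":[12,48,99,46]},"nx":81,"oc":{"ett":[99,42,28,55],"miy":[72,64,44],"vz":[28,49,60,15],"wx":{"oaf":43,"zhs":44}},"tso":{"ata":[24,91,71],"jqf":[69,28,41,11],"l":{"amq":37,"pvt":25,"qvs":47,"zs":7},"s":[22,65],"xj":10}}
After op 7 (add /oc/miy/2 35): {"ijh":{"akm":{"gut":30,"h":97,"lb":62,"o":34},"jaz":[12,48,99,46]},"nx":81,"oc":{"ett":[99,42,28,55],"miy":[72,64,35,44],"vz":[28,49,60,15],"wx":{"oaf":43,"zhs":44}},"tso":{"ata":[24,91,71],"jqf":[69,28,41,11],"l":{"amq":37,"pvt":25,"qvs":47,"zs":7},"s":[22,65],"xj":10}}
After op 8 (add /ijh/akm/fa 19): {"ijh":{"akm":{"fa":19,"gut":30,"h":97,"lb":62,"o":34},"jaz":[12,48,99,46]},"nx":81,"oc":{"ett":[99,42,28,55],"miy":[72,64,35,44],"vz":[28,49,60,15],"wx":{"oaf":43,"zhs":44}},"tso":{"ata":[24,91,71],"jqf":[69,28,41,11],"l":{"amq":37,"pvt":25,"qvs":47,"zs":7},"s":[22,65],"xj":10}}
After op 9 (remove /ijh/akm/h): {"ijh":{"akm":{"fa":19,"gut":30,"lb":62,"o":34},"jaz":[12,48,99,46]},"nx":81,"oc":{"ett":[99,42,28,55],"miy":[72,64,35,44],"vz":[28,49,60,15],"wx":{"oaf":43,"zhs":44}},"tso":{"ata":[24,91,71],"jqf":[69,28,41,11],"l":{"amq":37,"pvt":25,"qvs":47,"zs":7},"s":[22,65],"xj":10}}
After op 10 (remove /ijh/jaz): {"ijh":{"akm":{"fa":19,"gut":30,"lb":62,"o":34}},"nx":81,"oc":{"ett":[99,42,28,55],"miy":[72,64,35,44],"vz":[28,49,60,15],"wx":{"oaf":43,"zhs":44}},"tso":{"ata":[24,91,71],"jqf":[69,28,41,11],"l":{"amq":37,"pvt":25,"qvs":47,"zs":7},"s":[22,65],"xj":10}}
After op 11 (replace /oc/ett/2 11): {"ijh":{"akm":{"fa":19,"gut":30,"lb":62,"o":34}},"nx":81,"oc":{"ett":[99,42,11,55],"miy":[72,64,35,44],"vz":[28,49,60,15],"wx":{"oaf":43,"zhs":44}},"tso":{"ata":[24,91,71],"jqf":[69,28,41,11],"l":{"amq":37,"pvt":25,"qvs":47,"zs":7},"s":[22,65],"xj":10}}
After op 12 (replace /oc/miy/0 69): {"ijh":{"akm":{"fa":19,"gut":30,"lb":62,"o":34}},"nx":81,"oc":{"ett":[99,42,11,55],"miy":[69,64,35,44],"vz":[28,49,60,15],"wx":{"oaf":43,"zhs":44}},"tso":{"ata":[24,91,71],"jqf":[69,28,41,11],"l":{"amq":37,"pvt":25,"qvs":47,"zs":7},"s":[22,65],"xj":10}}
After op 13 (add /oc/vz/1 97): {"ijh":{"akm":{"fa":19,"gut":30,"lb":62,"o":34}},"nx":81,"oc":{"ett":[99,42,11,55],"miy":[69,64,35,44],"vz":[28,97,49,60,15],"wx":{"oaf":43,"zhs":44}},"tso":{"ata":[24,91,71],"jqf":[69,28,41,11],"l":{"amq":37,"pvt":25,"qvs":47,"zs":7},"s":[22,65],"xj":10}}
After op 14 (replace /tso/l/amq 80): {"ijh":{"akm":{"fa":19,"gut":30,"lb":62,"o":34}},"nx":81,"oc":{"ett":[99,42,11,55],"miy":[69,64,35,44],"vz":[28,97,49,60,15],"wx":{"oaf":43,"zhs":44}},"tso":{"ata":[24,91,71],"jqf":[69,28,41,11],"l":{"amq":80,"pvt":25,"qvs":47,"zs":7},"s":[22,65],"xj":10}}
After op 15 (add /tso/l/zs 66): {"ijh":{"akm":{"fa":19,"gut":30,"lb":62,"o":34}},"nx":81,"oc":{"ett":[99,42,11,55],"miy":[69,64,35,44],"vz":[28,97,49,60,15],"wx":{"oaf":43,"zhs":44}},"tso":{"ata":[24,91,71],"jqf":[69,28,41,11],"l":{"amq":80,"pvt":25,"qvs":47,"zs":66},"s":[22,65],"xj":10}}
After op 16 (replace /tso/xj 30): {"ijh":{"akm":{"fa":19,"gut":30,"lb":62,"o":34}},"nx":81,"oc":{"ett":[99,42,11,55],"miy":[69,64,35,44],"vz":[28,97,49,60,15],"wx":{"oaf":43,"zhs":44}},"tso":{"ata":[24,91,71],"jqf":[69,28,41,11],"l":{"amq":80,"pvt":25,"qvs":47,"zs":66},"s":[22,65],"xj":30}}
After op 17 (add /oc/ty 91): {"ijh":{"akm":{"fa":19,"gut":30,"lb":62,"o":34}},"nx":81,"oc":{"ett":[99,42,11,55],"miy":[69,64,35,44],"ty":91,"vz":[28,97,49,60,15],"wx":{"oaf":43,"zhs":44}},"tso":{"ata":[24,91,71],"jqf":[69,28,41,11],"l":{"amq":80,"pvt":25,"qvs":47,"zs":66},"s":[22,65],"xj":30}}
After op 18 (add /oc/wx/i 64): {"ijh":{"akm":{"fa":19,"gut":30,"lb":62,"o":34}},"nx":81,"oc":{"ett":[99,42,11,55],"miy":[69,64,35,44],"ty":91,"vz":[28,97,49,60,15],"wx":{"i":64,"oaf":43,"zhs":44}},"tso":{"ata":[24,91,71],"jqf":[69,28,41,11],"l":{"amq":80,"pvt":25,"qvs":47,"zs":66},"s":[22,65],"xj":30}}
Size at path /tso: 5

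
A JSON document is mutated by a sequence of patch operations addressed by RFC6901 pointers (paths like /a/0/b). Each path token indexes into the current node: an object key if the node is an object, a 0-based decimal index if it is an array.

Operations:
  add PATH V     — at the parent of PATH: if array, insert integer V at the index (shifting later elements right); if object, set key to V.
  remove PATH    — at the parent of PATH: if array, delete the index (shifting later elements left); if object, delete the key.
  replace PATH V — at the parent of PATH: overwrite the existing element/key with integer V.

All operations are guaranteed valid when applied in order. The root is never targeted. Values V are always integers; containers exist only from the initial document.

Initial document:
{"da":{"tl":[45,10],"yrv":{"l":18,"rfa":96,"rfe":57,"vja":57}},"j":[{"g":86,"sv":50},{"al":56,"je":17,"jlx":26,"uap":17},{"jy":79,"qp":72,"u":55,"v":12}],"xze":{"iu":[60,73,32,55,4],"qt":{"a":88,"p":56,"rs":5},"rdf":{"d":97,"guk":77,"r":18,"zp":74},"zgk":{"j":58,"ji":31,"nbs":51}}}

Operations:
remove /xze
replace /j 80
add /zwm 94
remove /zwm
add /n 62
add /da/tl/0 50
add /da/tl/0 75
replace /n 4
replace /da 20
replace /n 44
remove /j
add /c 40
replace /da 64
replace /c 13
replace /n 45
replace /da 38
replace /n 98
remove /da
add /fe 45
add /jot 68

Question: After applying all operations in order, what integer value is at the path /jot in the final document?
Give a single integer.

Answer: 68

Derivation:
After op 1 (remove /xze): {"da":{"tl":[45,10],"yrv":{"l":18,"rfa":96,"rfe":57,"vja":57}},"j":[{"g":86,"sv":50},{"al":56,"je":17,"jlx":26,"uap":17},{"jy":79,"qp":72,"u":55,"v":12}]}
After op 2 (replace /j 80): {"da":{"tl":[45,10],"yrv":{"l":18,"rfa":96,"rfe":57,"vja":57}},"j":80}
After op 3 (add /zwm 94): {"da":{"tl":[45,10],"yrv":{"l":18,"rfa":96,"rfe":57,"vja":57}},"j":80,"zwm":94}
After op 4 (remove /zwm): {"da":{"tl":[45,10],"yrv":{"l":18,"rfa":96,"rfe":57,"vja":57}},"j":80}
After op 5 (add /n 62): {"da":{"tl":[45,10],"yrv":{"l":18,"rfa":96,"rfe":57,"vja":57}},"j":80,"n":62}
After op 6 (add /da/tl/0 50): {"da":{"tl":[50,45,10],"yrv":{"l":18,"rfa":96,"rfe":57,"vja":57}},"j":80,"n":62}
After op 7 (add /da/tl/0 75): {"da":{"tl":[75,50,45,10],"yrv":{"l":18,"rfa":96,"rfe":57,"vja":57}},"j":80,"n":62}
After op 8 (replace /n 4): {"da":{"tl":[75,50,45,10],"yrv":{"l":18,"rfa":96,"rfe":57,"vja":57}},"j":80,"n":4}
After op 9 (replace /da 20): {"da":20,"j":80,"n":4}
After op 10 (replace /n 44): {"da":20,"j":80,"n":44}
After op 11 (remove /j): {"da":20,"n":44}
After op 12 (add /c 40): {"c":40,"da":20,"n":44}
After op 13 (replace /da 64): {"c":40,"da":64,"n":44}
After op 14 (replace /c 13): {"c":13,"da":64,"n":44}
After op 15 (replace /n 45): {"c":13,"da":64,"n":45}
After op 16 (replace /da 38): {"c":13,"da":38,"n":45}
After op 17 (replace /n 98): {"c":13,"da":38,"n":98}
After op 18 (remove /da): {"c":13,"n":98}
After op 19 (add /fe 45): {"c":13,"fe":45,"n":98}
After op 20 (add /jot 68): {"c":13,"fe":45,"jot":68,"n":98}
Value at /jot: 68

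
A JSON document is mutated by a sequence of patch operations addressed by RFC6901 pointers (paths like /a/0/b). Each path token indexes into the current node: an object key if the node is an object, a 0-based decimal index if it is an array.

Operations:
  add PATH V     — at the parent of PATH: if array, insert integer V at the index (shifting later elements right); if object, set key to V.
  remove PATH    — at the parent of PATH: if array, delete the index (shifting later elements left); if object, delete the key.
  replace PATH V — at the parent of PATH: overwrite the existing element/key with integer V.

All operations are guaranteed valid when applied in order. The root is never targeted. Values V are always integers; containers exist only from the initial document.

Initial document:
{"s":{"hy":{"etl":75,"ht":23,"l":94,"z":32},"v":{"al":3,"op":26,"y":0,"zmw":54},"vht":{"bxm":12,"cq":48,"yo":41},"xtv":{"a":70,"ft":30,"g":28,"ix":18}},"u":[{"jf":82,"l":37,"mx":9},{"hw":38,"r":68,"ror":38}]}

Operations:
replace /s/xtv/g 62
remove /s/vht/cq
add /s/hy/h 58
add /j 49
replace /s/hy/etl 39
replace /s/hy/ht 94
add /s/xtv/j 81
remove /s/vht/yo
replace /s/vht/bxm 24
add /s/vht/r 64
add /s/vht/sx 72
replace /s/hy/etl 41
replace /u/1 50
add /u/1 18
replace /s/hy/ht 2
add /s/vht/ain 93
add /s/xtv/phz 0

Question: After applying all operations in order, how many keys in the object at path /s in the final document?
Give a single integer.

After op 1 (replace /s/xtv/g 62): {"s":{"hy":{"etl":75,"ht":23,"l":94,"z":32},"v":{"al":3,"op":26,"y":0,"zmw":54},"vht":{"bxm":12,"cq":48,"yo":41},"xtv":{"a":70,"ft":30,"g":62,"ix":18}},"u":[{"jf":82,"l":37,"mx":9},{"hw":38,"r":68,"ror":38}]}
After op 2 (remove /s/vht/cq): {"s":{"hy":{"etl":75,"ht":23,"l":94,"z":32},"v":{"al":3,"op":26,"y":0,"zmw":54},"vht":{"bxm":12,"yo":41},"xtv":{"a":70,"ft":30,"g":62,"ix":18}},"u":[{"jf":82,"l":37,"mx":9},{"hw":38,"r":68,"ror":38}]}
After op 3 (add /s/hy/h 58): {"s":{"hy":{"etl":75,"h":58,"ht":23,"l":94,"z":32},"v":{"al":3,"op":26,"y":0,"zmw":54},"vht":{"bxm":12,"yo":41},"xtv":{"a":70,"ft":30,"g":62,"ix":18}},"u":[{"jf":82,"l":37,"mx":9},{"hw":38,"r":68,"ror":38}]}
After op 4 (add /j 49): {"j":49,"s":{"hy":{"etl":75,"h":58,"ht":23,"l":94,"z":32},"v":{"al":3,"op":26,"y":0,"zmw":54},"vht":{"bxm":12,"yo":41},"xtv":{"a":70,"ft":30,"g":62,"ix":18}},"u":[{"jf":82,"l":37,"mx":9},{"hw":38,"r":68,"ror":38}]}
After op 5 (replace /s/hy/etl 39): {"j":49,"s":{"hy":{"etl":39,"h":58,"ht":23,"l":94,"z":32},"v":{"al":3,"op":26,"y":0,"zmw":54},"vht":{"bxm":12,"yo":41},"xtv":{"a":70,"ft":30,"g":62,"ix":18}},"u":[{"jf":82,"l":37,"mx":9},{"hw":38,"r":68,"ror":38}]}
After op 6 (replace /s/hy/ht 94): {"j":49,"s":{"hy":{"etl":39,"h":58,"ht":94,"l":94,"z":32},"v":{"al":3,"op":26,"y":0,"zmw":54},"vht":{"bxm":12,"yo":41},"xtv":{"a":70,"ft":30,"g":62,"ix":18}},"u":[{"jf":82,"l":37,"mx":9},{"hw":38,"r":68,"ror":38}]}
After op 7 (add /s/xtv/j 81): {"j":49,"s":{"hy":{"etl":39,"h":58,"ht":94,"l":94,"z":32},"v":{"al":3,"op":26,"y":0,"zmw":54},"vht":{"bxm":12,"yo":41},"xtv":{"a":70,"ft":30,"g":62,"ix":18,"j":81}},"u":[{"jf":82,"l":37,"mx":9},{"hw":38,"r":68,"ror":38}]}
After op 8 (remove /s/vht/yo): {"j":49,"s":{"hy":{"etl":39,"h":58,"ht":94,"l":94,"z":32},"v":{"al":3,"op":26,"y":0,"zmw":54},"vht":{"bxm":12},"xtv":{"a":70,"ft":30,"g":62,"ix":18,"j":81}},"u":[{"jf":82,"l":37,"mx":9},{"hw":38,"r":68,"ror":38}]}
After op 9 (replace /s/vht/bxm 24): {"j":49,"s":{"hy":{"etl":39,"h":58,"ht":94,"l":94,"z":32},"v":{"al":3,"op":26,"y":0,"zmw":54},"vht":{"bxm":24},"xtv":{"a":70,"ft":30,"g":62,"ix":18,"j":81}},"u":[{"jf":82,"l":37,"mx":9},{"hw":38,"r":68,"ror":38}]}
After op 10 (add /s/vht/r 64): {"j":49,"s":{"hy":{"etl":39,"h":58,"ht":94,"l":94,"z":32},"v":{"al":3,"op":26,"y":0,"zmw":54},"vht":{"bxm":24,"r":64},"xtv":{"a":70,"ft":30,"g":62,"ix":18,"j":81}},"u":[{"jf":82,"l":37,"mx":9},{"hw":38,"r":68,"ror":38}]}
After op 11 (add /s/vht/sx 72): {"j":49,"s":{"hy":{"etl":39,"h":58,"ht":94,"l":94,"z":32},"v":{"al":3,"op":26,"y":0,"zmw":54},"vht":{"bxm":24,"r":64,"sx":72},"xtv":{"a":70,"ft":30,"g":62,"ix":18,"j":81}},"u":[{"jf":82,"l":37,"mx":9},{"hw":38,"r":68,"ror":38}]}
After op 12 (replace /s/hy/etl 41): {"j":49,"s":{"hy":{"etl":41,"h":58,"ht":94,"l":94,"z":32},"v":{"al":3,"op":26,"y":0,"zmw":54},"vht":{"bxm":24,"r":64,"sx":72},"xtv":{"a":70,"ft":30,"g":62,"ix":18,"j":81}},"u":[{"jf":82,"l":37,"mx":9},{"hw":38,"r":68,"ror":38}]}
After op 13 (replace /u/1 50): {"j":49,"s":{"hy":{"etl":41,"h":58,"ht":94,"l":94,"z":32},"v":{"al":3,"op":26,"y":0,"zmw":54},"vht":{"bxm":24,"r":64,"sx":72},"xtv":{"a":70,"ft":30,"g":62,"ix":18,"j":81}},"u":[{"jf":82,"l":37,"mx":9},50]}
After op 14 (add /u/1 18): {"j":49,"s":{"hy":{"etl":41,"h":58,"ht":94,"l":94,"z":32},"v":{"al":3,"op":26,"y":0,"zmw":54},"vht":{"bxm":24,"r":64,"sx":72},"xtv":{"a":70,"ft":30,"g":62,"ix":18,"j":81}},"u":[{"jf":82,"l":37,"mx":9},18,50]}
After op 15 (replace /s/hy/ht 2): {"j":49,"s":{"hy":{"etl":41,"h":58,"ht":2,"l":94,"z":32},"v":{"al":3,"op":26,"y":0,"zmw":54},"vht":{"bxm":24,"r":64,"sx":72},"xtv":{"a":70,"ft":30,"g":62,"ix":18,"j":81}},"u":[{"jf":82,"l":37,"mx":9},18,50]}
After op 16 (add /s/vht/ain 93): {"j":49,"s":{"hy":{"etl":41,"h":58,"ht":2,"l":94,"z":32},"v":{"al":3,"op":26,"y":0,"zmw":54},"vht":{"ain":93,"bxm":24,"r":64,"sx":72},"xtv":{"a":70,"ft":30,"g":62,"ix":18,"j":81}},"u":[{"jf":82,"l":37,"mx":9},18,50]}
After op 17 (add /s/xtv/phz 0): {"j":49,"s":{"hy":{"etl":41,"h":58,"ht":2,"l":94,"z":32},"v":{"al":3,"op":26,"y":0,"zmw":54},"vht":{"ain":93,"bxm":24,"r":64,"sx":72},"xtv":{"a":70,"ft":30,"g":62,"ix":18,"j":81,"phz":0}},"u":[{"jf":82,"l":37,"mx":9},18,50]}
Size at path /s: 4

Answer: 4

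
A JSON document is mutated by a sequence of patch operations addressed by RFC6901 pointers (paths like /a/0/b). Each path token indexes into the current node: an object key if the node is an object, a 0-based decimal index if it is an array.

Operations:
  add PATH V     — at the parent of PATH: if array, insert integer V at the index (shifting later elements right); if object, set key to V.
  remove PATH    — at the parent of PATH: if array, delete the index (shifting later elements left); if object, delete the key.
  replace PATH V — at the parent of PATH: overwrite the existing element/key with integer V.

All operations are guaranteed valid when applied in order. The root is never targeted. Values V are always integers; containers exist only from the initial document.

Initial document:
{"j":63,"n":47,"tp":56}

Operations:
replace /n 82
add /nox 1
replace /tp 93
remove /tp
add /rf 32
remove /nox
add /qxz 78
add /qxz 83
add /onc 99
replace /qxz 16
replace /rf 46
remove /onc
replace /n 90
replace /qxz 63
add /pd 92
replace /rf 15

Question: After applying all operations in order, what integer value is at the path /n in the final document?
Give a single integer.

After op 1 (replace /n 82): {"j":63,"n":82,"tp":56}
After op 2 (add /nox 1): {"j":63,"n":82,"nox":1,"tp":56}
After op 3 (replace /tp 93): {"j":63,"n":82,"nox":1,"tp":93}
After op 4 (remove /tp): {"j":63,"n":82,"nox":1}
After op 5 (add /rf 32): {"j":63,"n":82,"nox":1,"rf":32}
After op 6 (remove /nox): {"j":63,"n":82,"rf":32}
After op 7 (add /qxz 78): {"j":63,"n":82,"qxz":78,"rf":32}
After op 8 (add /qxz 83): {"j":63,"n":82,"qxz":83,"rf":32}
After op 9 (add /onc 99): {"j":63,"n":82,"onc":99,"qxz":83,"rf":32}
After op 10 (replace /qxz 16): {"j":63,"n":82,"onc":99,"qxz":16,"rf":32}
After op 11 (replace /rf 46): {"j":63,"n":82,"onc":99,"qxz":16,"rf":46}
After op 12 (remove /onc): {"j":63,"n":82,"qxz":16,"rf":46}
After op 13 (replace /n 90): {"j":63,"n":90,"qxz":16,"rf":46}
After op 14 (replace /qxz 63): {"j":63,"n":90,"qxz":63,"rf":46}
After op 15 (add /pd 92): {"j":63,"n":90,"pd":92,"qxz":63,"rf":46}
After op 16 (replace /rf 15): {"j":63,"n":90,"pd":92,"qxz":63,"rf":15}
Value at /n: 90

Answer: 90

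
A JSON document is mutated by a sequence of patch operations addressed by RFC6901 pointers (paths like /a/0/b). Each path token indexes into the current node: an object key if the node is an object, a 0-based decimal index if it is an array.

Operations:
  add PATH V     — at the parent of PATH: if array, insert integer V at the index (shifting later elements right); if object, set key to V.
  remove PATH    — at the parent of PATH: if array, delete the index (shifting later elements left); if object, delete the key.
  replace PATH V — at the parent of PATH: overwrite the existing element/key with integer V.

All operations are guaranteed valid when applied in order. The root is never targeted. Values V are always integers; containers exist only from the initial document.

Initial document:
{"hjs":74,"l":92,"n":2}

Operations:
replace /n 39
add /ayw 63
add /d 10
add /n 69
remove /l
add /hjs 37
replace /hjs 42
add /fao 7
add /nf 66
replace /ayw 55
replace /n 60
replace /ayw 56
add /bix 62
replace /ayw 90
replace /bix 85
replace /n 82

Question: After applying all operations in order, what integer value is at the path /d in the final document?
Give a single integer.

Answer: 10

Derivation:
After op 1 (replace /n 39): {"hjs":74,"l":92,"n":39}
After op 2 (add /ayw 63): {"ayw":63,"hjs":74,"l":92,"n":39}
After op 3 (add /d 10): {"ayw":63,"d":10,"hjs":74,"l":92,"n":39}
After op 4 (add /n 69): {"ayw":63,"d":10,"hjs":74,"l":92,"n":69}
After op 5 (remove /l): {"ayw":63,"d":10,"hjs":74,"n":69}
After op 6 (add /hjs 37): {"ayw":63,"d":10,"hjs":37,"n":69}
After op 7 (replace /hjs 42): {"ayw":63,"d":10,"hjs":42,"n":69}
After op 8 (add /fao 7): {"ayw":63,"d":10,"fao":7,"hjs":42,"n":69}
After op 9 (add /nf 66): {"ayw":63,"d":10,"fao":7,"hjs":42,"n":69,"nf":66}
After op 10 (replace /ayw 55): {"ayw":55,"d":10,"fao":7,"hjs":42,"n":69,"nf":66}
After op 11 (replace /n 60): {"ayw":55,"d":10,"fao":7,"hjs":42,"n":60,"nf":66}
After op 12 (replace /ayw 56): {"ayw":56,"d":10,"fao":7,"hjs":42,"n":60,"nf":66}
After op 13 (add /bix 62): {"ayw":56,"bix":62,"d":10,"fao":7,"hjs":42,"n":60,"nf":66}
After op 14 (replace /ayw 90): {"ayw":90,"bix":62,"d":10,"fao":7,"hjs":42,"n":60,"nf":66}
After op 15 (replace /bix 85): {"ayw":90,"bix":85,"d":10,"fao":7,"hjs":42,"n":60,"nf":66}
After op 16 (replace /n 82): {"ayw":90,"bix":85,"d":10,"fao":7,"hjs":42,"n":82,"nf":66}
Value at /d: 10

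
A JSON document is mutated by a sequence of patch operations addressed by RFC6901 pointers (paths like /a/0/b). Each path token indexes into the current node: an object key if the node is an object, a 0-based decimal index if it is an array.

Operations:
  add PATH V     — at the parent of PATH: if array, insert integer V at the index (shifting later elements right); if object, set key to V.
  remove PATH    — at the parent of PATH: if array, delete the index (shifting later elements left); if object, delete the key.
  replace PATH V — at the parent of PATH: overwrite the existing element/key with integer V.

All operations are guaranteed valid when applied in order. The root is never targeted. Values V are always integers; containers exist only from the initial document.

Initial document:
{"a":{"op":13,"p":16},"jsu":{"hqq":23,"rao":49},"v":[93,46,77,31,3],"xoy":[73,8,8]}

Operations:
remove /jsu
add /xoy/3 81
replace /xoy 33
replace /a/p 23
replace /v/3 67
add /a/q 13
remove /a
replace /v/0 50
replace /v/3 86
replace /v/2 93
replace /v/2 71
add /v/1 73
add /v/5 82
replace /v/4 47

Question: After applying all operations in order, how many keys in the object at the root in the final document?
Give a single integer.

After op 1 (remove /jsu): {"a":{"op":13,"p":16},"v":[93,46,77,31,3],"xoy":[73,8,8]}
After op 2 (add /xoy/3 81): {"a":{"op":13,"p":16},"v":[93,46,77,31,3],"xoy":[73,8,8,81]}
After op 3 (replace /xoy 33): {"a":{"op":13,"p":16},"v":[93,46,77,31,3],"xoy":33}
After op 4 (replace /a/p 23): {"a":{"op":13,"p":23},"v":[93,46,77,31,3],"xoy":33}
After op 5 (replace /v/3 67): {"a":{"op":13,"p":23},"v":[93,46,77,67,3],"xoy":33}
After op 6 (add /a/q 13): {"a":{"op":13,"p":23,"q":13},"v":[93,46,77,67,3],"xoy":33}
After op 7 (remove /a): {"v":[93,46,77,67,3],"xoy":33}
After op 8 (replace /v/0 50): {"v":[50,46,77,67,3],"xoy":33}
After op 9 (replace /v/3 86): {"v":[50,46,77,86,3],"xoy":33}
After op 10 (replace /v/2 93): {"v":[50,46,93,86,3],"xoy":33}
After op 11 (replace /v/2 71): {"v":[50,46,71,86,3],"xoy":33}
After op 12 (add /v/1 73): {"v":[50,73,46,71,86,3],"xoy":33}
After op 13 (add /v/5 82): {"v":[50,73,46,71,86,82,3],"xoy":33}
After op 14 (replace /v/4 47): {"v":[50,73,46,71,47,82,3],"xoy":33}
Size at the root: 2

Answer: 2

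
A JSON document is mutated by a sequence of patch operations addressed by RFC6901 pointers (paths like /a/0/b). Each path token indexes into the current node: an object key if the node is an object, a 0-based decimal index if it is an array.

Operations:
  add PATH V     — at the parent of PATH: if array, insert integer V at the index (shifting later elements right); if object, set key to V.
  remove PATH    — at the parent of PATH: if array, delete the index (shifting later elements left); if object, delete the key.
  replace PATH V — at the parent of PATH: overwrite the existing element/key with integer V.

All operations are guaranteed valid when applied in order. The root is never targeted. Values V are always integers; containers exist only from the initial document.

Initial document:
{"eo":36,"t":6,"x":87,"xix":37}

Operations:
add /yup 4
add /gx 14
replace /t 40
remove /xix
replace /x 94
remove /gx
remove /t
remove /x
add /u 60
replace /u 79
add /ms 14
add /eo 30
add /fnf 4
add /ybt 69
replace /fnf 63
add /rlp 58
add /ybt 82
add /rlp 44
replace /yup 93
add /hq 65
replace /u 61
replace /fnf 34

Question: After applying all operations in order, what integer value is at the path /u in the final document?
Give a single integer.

Answer: 61

Derivation:
After op 1 (add /yup 4): {"eo":36,"t":6,"x":87,"xix":37,"yup":4}
After op 2 (add /gx 14): {"eo":36,"gx":14,"t":6,"x":87,"xix":37,"yup":4}
After op 3 (replace /t 40): {"eo":36,"gx":14,"t":40,"x":87,"xix":37,"yup":4}
After op 4 (remove /xix): {"eo":36,"gx":14,"t":40,"x":87,"yup":4}
After op 5 (replace /x 94): {"eo":36,"gx":14,"t":40,"x":94,"yup":4}
After op 6 (remove /gx): {"eo":36,"t":40,"x":94,"yup":4}
After op 7 (remove /t): {"eo":36,"x":94,"yup":4}
After op 8 (remove /x): {"eo":36,"yup":4}
After op 9 (add /u 60): {"eo":36,"u":60,"yup":4}
After op 10 (replace /u 79): {"eo":36,"u":79,"yup":4}
After op 11 (add /ms 14): {"eo":36,"ms":14,"u":79,"yup":4}
After op 12 (add /eo 30): {"eo":30,"ms":14,"u":79,"yup":4}
After op 13 (add /fnf 4): {"eo":30,"fnf":4,"ms":14,"u":79,"yup":4}
After op 14 (add /ybt 69): {"eo":30,"fnf":4,"ms":14,"u":79,"ybt":69,"yup":4}
After op 15 (replace /fnf 63): {"eo":30,"fnf":63,"ms":14,"u":79,"ybt":69,"yup":4}
After op 16 (add /rlp 58): {"eo":30,"fnf":63,"ms":14,"rlp":58,"u":79,"ybt":69,"yup":4}
After op 17 (add /ybt 82): {"eo":30,"fnf":63,"ms":14,"rlp":58,"u":79,"ybt":82,"yup":4}
After op 18 (add /rlp 44): {"eo":30,"fnf":63,"ms":14,"rlp":44,"u":79,"ybt":82,"yup":4}
After op 19 (replace /yup 93): {"eo":30,"fnf":63,"ms":14,"rlp":44,"u":79,"ybt":82,"yup":93}
After op 20 (add /hq 65): {"eo":30,"fnf":63,"hq":65,"ms":14,"rlp":44,"u":79,"ybt":82,"yup":93}
After op 21 (replace /u 61): {"eo":30,"fnf":63,"hq":65,"ms":14,"rlp":44,"u":61,"ybt":82,"yup":93}
After op 22 (replace /fnf 34): {"eo":30,"fnf":34,"hq":65,"ms":14,"rlp":44,"u":61,"ybt":82,"yup":93}
Value at /u: 61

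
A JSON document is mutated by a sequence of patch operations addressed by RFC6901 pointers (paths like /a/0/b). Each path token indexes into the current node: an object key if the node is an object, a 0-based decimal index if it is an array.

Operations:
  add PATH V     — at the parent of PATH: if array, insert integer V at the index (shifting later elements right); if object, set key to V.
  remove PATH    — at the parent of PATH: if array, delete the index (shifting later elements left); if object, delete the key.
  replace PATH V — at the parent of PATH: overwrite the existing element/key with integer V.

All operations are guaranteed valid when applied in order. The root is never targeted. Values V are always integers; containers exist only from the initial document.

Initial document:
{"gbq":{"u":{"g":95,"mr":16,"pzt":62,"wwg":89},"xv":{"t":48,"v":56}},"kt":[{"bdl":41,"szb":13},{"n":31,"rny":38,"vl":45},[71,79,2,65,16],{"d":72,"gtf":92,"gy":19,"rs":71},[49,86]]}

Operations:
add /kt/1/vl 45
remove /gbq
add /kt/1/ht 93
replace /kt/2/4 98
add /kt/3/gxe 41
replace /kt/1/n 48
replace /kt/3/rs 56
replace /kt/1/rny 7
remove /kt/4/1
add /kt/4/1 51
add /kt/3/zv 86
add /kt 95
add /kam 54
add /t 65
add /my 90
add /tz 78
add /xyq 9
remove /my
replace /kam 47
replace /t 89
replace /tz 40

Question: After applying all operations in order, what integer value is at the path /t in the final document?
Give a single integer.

Answer: 89

Derivation:
After op 1 (add /kt/1/vl 45): {"gbq":{"u":{"g":95,"mr":16,"pzt":62,"wwg":89},"xv":{"t":48,"v":56}},"kt":[{"bdl":41,"szb":13},{"n":31,"rny":38,"vl":45},[71,79,2,65,16],{"d":72,"gtf":92,"gy":19,"rs":71},[49,86]]}
After op 2 (remove /gbq): {"kt":[{"bdl":41,"szb":13},{"n":31,"rny":38,"vl":45},[71,79,2,65,16],{"d":72,"gtf":92,"gy":19,"rs":71},[49,86]]}
After op 3 (add /kt/1/ht 93): {"kt":[{"bdl":41,"szb":13},{"ht":93,"n":31,"rny":38,"vl":45},[71,79,2,65,16],{"d":72,"gtf":92,"gy":19,"rs":71},[49,86]]}
After op 4 (replace /kt/2/4 98): {"kt":[{"bdl":41,"szb":13},{"ht":93,"n":31,"rny":38,"vl":45},[71,79,2,65,98],{"d":72,"gtf":92,"gy":19,"rs":71},[49,86]]}
After op 5 (add /kt/3/gxe 41): {"kt":[{"bdl":41,"szb":13},{"ht":93,"n":31,"rny":38,"vl":45},[71,79,2,65,98],{"d":72,"gtf":92,"gxe":41,"gy":19,"rs":71},[49,86]]}
After op 6 (replace /kt/1/n 48): {"kt":[{"bdl":41,"szb":13},{"ht":93,"n":48,"rny":38,"vl":45},[71,79,2,65,98],{"d":72,"gtf":92,"gxe":41,"gy":19,"rs":71},[49,86]]}
After op 7 (replace /kt/3/rs 56): {"kt":[{"bdl":41,"szb":13},{"ht":93,"n":48,"rny":38,"vl":45},[71,79,2,65,98],{"d":72,"gtf":92,"gxe":41,"gy":19,"rs":56},[49,86]]}
After op 8 (replace /kt/1/rny 7): {"kt":[{"bdl":41,"szb":13},{"ht":93,"n":48,"rny":7,"vl":45},[71,79,2,65,98],{"d":72,"gtf":92,"gxe":41,"gy":19,"rs":56},[49,86]]}
After op 9 (remove /kt/4/1): {"kt":[{"bdl":41,"szb":13},{"ht":93,"n":48,"rny":7,"vl":45},[71,79,2,65,98],{"d":72,"gtf":92,"gxe":41,"gy":19,"rs":56},[49]]}
After op 10 (add /kt/4/1 51): {"kt":[{"bdl":41,"szb":13},{"ht":93,"n":48,"rny":7,"vl":45},[71,79,2,65,98],{"d":72,"gtf":92,"gxe":41,"gy":19,"rs":56},[49,51]]}
After op 11 (add /kt/3/zv 86): {"kt":[{"bdl":41,"szb":13},{"ht":93,"n":48,"rny":7,"vl":45},[71,79,2,65,98],{"d":72,"gtf":92,"gxe":41,"gy":19,"rs":56,"zv":86},[49,51]]}
After op 12 (add /kt 95): {"kt":95}
After op 13 (add /kam 54): {"kam":54,"kt":95}
After op 14 (add /t 65): {"kam":54,"kt":95,"t":65}
After op 15 (add /my 90): {"kam":54,"kt":95,"my":90,"t":65}
After op 16 (add /tz 78): {"kam":54,"kt":95,"my":90,"t":65,"tz":78}
After op 17 (add /xyq 9): {"kam":54,"kt":95,"my":90,"t":65,"tz":78,"xyq":9}
After op 18 (remove /my): {"kam":54,"kt":95,"t":65,"tz":78,"xyq":9}
After op 19 (replace /kam 47): {"kam":47,"kt":95,"t":65,"tz":78,"xyq":9}
After op 20 (replace /t 89): {"kam":47,"kt":95,"t":89,"tz":78,"xyq":9}
After op 21 (replace /tz 40): {"kam":47,"kt":95,"t":89,"tz":40,"xyq":9}
Value at /t: 89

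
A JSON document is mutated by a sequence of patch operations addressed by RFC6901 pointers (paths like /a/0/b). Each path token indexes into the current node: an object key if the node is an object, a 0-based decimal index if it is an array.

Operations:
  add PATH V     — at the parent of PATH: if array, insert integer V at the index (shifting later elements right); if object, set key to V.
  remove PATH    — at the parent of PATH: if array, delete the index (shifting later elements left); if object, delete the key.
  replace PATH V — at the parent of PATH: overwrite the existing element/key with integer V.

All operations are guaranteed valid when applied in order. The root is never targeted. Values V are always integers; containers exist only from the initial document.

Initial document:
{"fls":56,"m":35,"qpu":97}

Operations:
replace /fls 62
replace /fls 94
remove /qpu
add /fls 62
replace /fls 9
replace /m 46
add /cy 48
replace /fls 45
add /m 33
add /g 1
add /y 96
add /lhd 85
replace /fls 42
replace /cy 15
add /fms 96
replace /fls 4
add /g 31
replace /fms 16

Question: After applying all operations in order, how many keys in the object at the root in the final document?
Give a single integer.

Answer: 7

Derivation:
After op 1 (replace /fls 62): {"fls":62,"m":35,"qpu":97}
After op 2 (replace /fls 94): {"fls":94,"m":35,"qpu":97}
After op 3 (remove /qpu): {"fls":94,"m":35}
After op 4 (add /fls 62): {"fls":62,"m":35}
After op 5 (replace /fls 9): {"fls":9,"m":35}
After op 6 (replace /m 46): {"fls":9,"m":46}
After op 7 (add /cy 48): {"cy":48,"fls":9,"m":46}
After op 8 (replace /fls 45): {"cy":48,"fls":45,"m":46}
After op 9 (add /m 33): {"cy":48,"fls":45,"m":33}
After op 10 (add /g 1): {"cy":48,"fls":45,"g":1,"m":33}
After op 11 (add /y 96): {"cy":48,"fls":45,"g":1,"m":33,"y":96}
After op 12 (add /lhd 85): {"cy":48,"fls":45,"g":1,"lhd":85,"m":33,"y":96}
After op 13 (replace /fls 42): {"cy":48,"fls":42,"g":1,"lhd":85,"m":33,"y":96}
After op 14 (replace /cy 15): {"cy":15,"fls":42,"g":1,"lhd":85,"m":33,"y":96}
After op 15 (add /fms 96): {"cy":15,"fls":42,"fms":96,"g":1,"lhd":85,"m":33,"y":96}
After op 16 (replace /fls 4): {"cy":15,"fls":4,"fms":96,"g":1,"lhd":85,"m":33,"y":96}
After op 17 (add /g 31): {"cy":15,"fls":4,"fms":96,"g":31,"lhd":85,"m":33,"y":96}
After op 18 (replace /fms 16): {"cy":15,"fls":4,"fms":16,"g":31,"lhd":85,"m":33,"y":96}
Size at the root: 7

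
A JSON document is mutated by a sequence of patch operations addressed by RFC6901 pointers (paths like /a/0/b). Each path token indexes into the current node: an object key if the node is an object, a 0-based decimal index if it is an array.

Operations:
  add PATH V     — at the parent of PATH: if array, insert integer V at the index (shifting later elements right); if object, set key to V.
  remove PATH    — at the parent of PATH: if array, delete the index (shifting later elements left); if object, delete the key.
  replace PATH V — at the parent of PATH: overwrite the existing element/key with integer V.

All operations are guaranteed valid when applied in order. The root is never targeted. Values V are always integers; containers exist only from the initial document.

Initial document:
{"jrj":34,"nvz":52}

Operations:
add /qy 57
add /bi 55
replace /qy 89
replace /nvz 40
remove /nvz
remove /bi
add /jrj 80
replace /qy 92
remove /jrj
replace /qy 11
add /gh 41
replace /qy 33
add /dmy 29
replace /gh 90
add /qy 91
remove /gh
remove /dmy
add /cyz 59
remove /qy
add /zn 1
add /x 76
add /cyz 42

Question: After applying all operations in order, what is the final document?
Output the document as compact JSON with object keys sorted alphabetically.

After op 1 (add /qy 57): {"jrj":34,"nvz":52,"qy":57}
After op 2 (add /bi 55): {"bi":55,"jrj":34,"nvz":52,"qy":57}
After op 3 (replace /qy 89): {"bi":55,"jrj":34,"nvz":52,"qy":89}
After op 4 (replace /nvz 40): {"bi":55,"jrj":34,"nvz":40,"qy":89}
After op 5 (remove /nvz): {"bi":55,"jrj":34,"qy":89}
After op 6 (remove /bi): {"jrj":34,"qy":89}
After op 7 (add /jrj 80): {"jrj":80,"qy":89}
After op 8 (replace /qy 92): {"jrj":80,"qy":92}
After op 9 (remove /jrj): {"qy":92}
After op 10 (replace /qy 11): {"qy":11}
After op 11 (add /gh 41): {"gh":41,"qy":11}
After op 12 (replace /qy 33): {"gh":41,"qy":33}
After op 13 (add /dmy 29): {"dmy":29,"gh":41,"qy":33}
After op 14 (replace /gh 90): {"dmy":29,"gh":90,"qy":33}
After op 15 (add /qy 91): {"dmy":29,"gh":90,"qy":91}
After op 16 (remove /gh): {"dmy":29,"qy":91}
After op 17 (remove /dmy): {"qy":91}
After op 18 (add /cyz 59): {"cyz":59,"qy":91}
After op 19 (remove /qy): {"cyz":59}
After op 20 (add /zn 1): {"cyz":59,"zn":1}
After op 21 (add /x 76): {"cyz":59,"x":76,"zn":1}
After op 22 (add /cyz 42): {"cyz":42,"x":76,"zn":1}

Answer: {"cyz":42,"x":76,"zn":1}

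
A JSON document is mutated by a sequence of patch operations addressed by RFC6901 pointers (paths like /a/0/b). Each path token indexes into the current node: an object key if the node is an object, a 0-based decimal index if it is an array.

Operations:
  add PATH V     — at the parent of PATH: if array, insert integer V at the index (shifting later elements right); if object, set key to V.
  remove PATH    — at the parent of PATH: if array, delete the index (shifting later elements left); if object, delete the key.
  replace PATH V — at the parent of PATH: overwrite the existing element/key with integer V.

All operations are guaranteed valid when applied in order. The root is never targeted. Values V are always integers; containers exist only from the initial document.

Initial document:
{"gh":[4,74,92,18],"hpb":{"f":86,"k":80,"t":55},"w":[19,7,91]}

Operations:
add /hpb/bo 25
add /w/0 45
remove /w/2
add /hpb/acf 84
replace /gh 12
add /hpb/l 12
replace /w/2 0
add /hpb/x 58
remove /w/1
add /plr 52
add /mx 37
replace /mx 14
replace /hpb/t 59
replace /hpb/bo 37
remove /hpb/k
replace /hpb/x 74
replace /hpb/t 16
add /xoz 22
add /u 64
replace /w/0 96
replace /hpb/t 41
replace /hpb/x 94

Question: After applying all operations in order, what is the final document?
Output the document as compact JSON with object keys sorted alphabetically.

Answer: {"gh":12,"hpb":{"acf":84,"bo":37,"f":86,"l":12,"t":41,"x":94},"mx":14,"plr":52,"u":64,"w":[96,0],"xoz":22}

Derivation:
After op 1 (add /hpb/bo 25): {"gh":[4,74,92,18],"hpb":{"bo":25,"f":86,"k":80,"t":55},"w":[19,7,91]}
After op 2 (add /w/0 45): {"gh":[4,74,92,18],"hpb":{"bo":25,"f":86,"k":80,"t":55},"w":[45,19,7,91]}
After op 3 (remove /w/2): {"gh":[4,74,92,18],"hpb":{"bo":25,"f":86,"k":80,"t":55},"w":[45,19,91]}
After op 4 (add /hpb/acf 84): {"gh":[4,74,92,18],"hpb":{"acf":84,"bo":25,"f":86,"k":80,"t":55},"w":[45,19,91]}
After op 5 (replace /gh 12): {"gh":12,"hpb":{"acf":84,"bo":25,"f":86,"k":80,"t":55},"w":[45,19,91]}
After op 6 (add /hpb/l 12): {"gh":12,"hpb":{"acf":84,"bo":25,"f":86,"k":80,"l":12,"t":55},"w":[45,19,91]}
After op 7 (replace /w/2 0): {"gh":12,"hpb":{"acf":84,"bo":25,"f":86,"k":80,"l":12,"t":55},"w":[45,19,0]}
After op 8 (add /hpb/x 58): {"gh":12,"hpb":{"acf":84,"bo":25,"f":86,"k":80,"l":12,"t":55,"x":58},"w":[45,19,0]}
After op 9 (remove /w/1): {"gh":12,"hpb":{"acf":84,"bo":25,"f":86,"k":80,"l":12,"t":55,"x":58},"w":[45,0]}
After op 10 (add /plr 52): {"gh":12,"hpb":{"acf":84,"bo":25,"f":86,"k":80,"l":12,"t":55,"x":58},"plr":52,"w":[45,0]}
After op 11 (add /mx 37): {"gh":12,"hpb":{"acf":84,"bo":25,"f":86,"k":80,"l":12,"t":55,"x":58},"mx":37,"plr":52,"w":[45,0]}
After op 12 (replace /mx 14): {"gh":12,"hpb":{"acf":84,"bo":25,"f":86,"k":80,"l":12,"t":55,"x":58},"mx":14,"plr":52,"w":[45,0]}
After op 13 (replace /hpb/t 59): {"gh":12,"hpb":{"acf":84,"bo":25,"f":86,"k":80,"l":12,"t":59,"x":58},"mx":14,"plr":52,"w":[45,0]}
After op 14 (replace /hpb/bo 37): {"gh":12,"hpb":{"acf":84,"bo":37,"f":86,"k":80,"l":12,"t":59,"x":58},"mx":14,"plr":52,"w":[45,0]}
After op 15 (remove /hpb/k): {"gh":12,"hpb":{"acf":84,"bo":37,"f":86,"l":12,"t":59,"x":58},"mx":14,"plr":52,"w":[45,0]}
After op 16 (replace /hpb/x 74): {"gh":12,"hpb":{"acf":84,"bo":37,"f":86,"l":12,"t":59,"x":74},"mx":14,"plr":52,"w":[45,0]}
After op 17 (replace /hpb/t 16): {"gh":12,"hpb":{"acf":84,"bo":37,"f":86,"l":12,"t":16,"x":74},"mx":14,"plr":52,"w":[45,0]}
After op 18 (add /xoz 22): {"gh":12,"hpb":{"acf":84,"bo":37,"f":86,"l":12,"t":16,"x":74},"mx":14,"plr":52,"w":[45,0],"xoz":22}
After op 19 (add /u 64): {"gh":12,"hpb":{"acf":84,"bo":37,"f":86,"l":12,"t":16,"x":74},"mx":14,"plr":52,"u":64,"w":[45,0],"xoz":22}
After op 20 (replace /w/0 96): {"gh":12,"hpb":{"acf":84,"bo":37,"f":86,"l":12,"t":16,"x":74},"mx":14,"plr":52,"u":64,"w":[96,0],"xoz":22}
After op 21 (replace /hpb/t 41): {"gh":12,"hpb":{"acf":84,"bo":37,"f":86,"l":12,"t":41,"x":74},"mx":14,"plr":52,"u":64,"w":[96,0],"xoz":22}
After op 22 (replace /hpb/x 94): {"gh":12,"hpb":{"acf":84,"bo":37,"f":86,"l":12,"t":41,"x":94},"mx":14,"plr":52,"u":64,"w":[96,0],"xoz":22}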